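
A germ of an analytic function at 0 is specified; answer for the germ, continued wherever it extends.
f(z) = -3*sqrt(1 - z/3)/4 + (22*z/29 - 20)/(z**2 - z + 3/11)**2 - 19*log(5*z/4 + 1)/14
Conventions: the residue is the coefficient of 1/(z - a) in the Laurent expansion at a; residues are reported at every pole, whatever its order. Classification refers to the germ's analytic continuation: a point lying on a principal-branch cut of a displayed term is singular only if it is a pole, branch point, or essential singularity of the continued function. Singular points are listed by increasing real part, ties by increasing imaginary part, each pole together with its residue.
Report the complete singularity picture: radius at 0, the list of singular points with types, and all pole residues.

Radius of convergence at 0: (1/11)*sqrt(33).
At -4/5: a logarithmic branch point.
At (1/2) - ((1/22)*sqrt(11))*i: a pole of order 2; residue -((12518/29)*sqrt(11))*i.
At (1/2) + ((1/22)*sqrt(11))*i: a pole of order 2; residue ((12518/29)*sqrt(11))*i.
At 3: an algebraic (square-root) branch point.

Denominator factor (z**2 - z + 3/11)^2: discriminant -1/11, complex-conjugate roots (1/2) + ((1/22)*sqrt(11))*i and (1/2) - ((1/22)*sqrt(11))*i; poles of order 2, moduli (1/11)*sqrt(33) and (1/11)*sqrt(33).
Branch term (-3/4)*sqrt(1 - z/(3)): its argument vanishes at z = 3, a square-root branch point, modulus 3.
Branch term (-19/14)*log(1 - z/(-4/5)): its argument vanishes at z = -4/5, a logarithmic branch point, modulus 4/5.
The radius of convergence is the smallest modulus among the singular points: (1/11)*sqrt(33).
The branch terms are analytic at (1/2) - ((1/22)*sqrt(11))*i and contribute nothing to the residue; only the rational part matters.
The factor z**2 - z + 3/11 splits as (z - a)(z - a') with a = (1/2) - ((1/22)*sqrt(11))*i, a' = (1/2) + ((1/22)*sqrt(11))*i. At the order-2 pole a set g(z) = (z - a)^2*(rational part) = [22*z/29 - 20] / (z - a')^2.
Order-2 pole: residue = g'(a); g'((1/2) - ((1/22)*sqrt(11))*i) = -((12518/29)*sqrt(11))*i, so the residue is -((12518/29)*sqrt(11))*i.
The branch terms are analytic at (1/2) + ((1/22)*sqrt(11))*i and contribute nothing to the residue; only the rational part matters.
The factor z**2 - z + 3/11 splits as (z - a)(z - a') with a = (1/2) + ((1/22)*sqrt(11))*i, a' = (1/2) - ((1/22)*sqrt(11))*i. At the order-2 pole a set g(z) = (z - a)^2*(rational part) = [22*z/29 - 20] / (z - a')^2.
Order-2 pole: residue = g'(a); g'((1/2) + ((1/22)*sqrt(11))*i) = ((12518/29)*sqrt(11))*i, so the residue is ((12518/29)*sqrt(11))*i.
List the singular points by increasing real part (a conjugate pair: the negative imaginary part first).


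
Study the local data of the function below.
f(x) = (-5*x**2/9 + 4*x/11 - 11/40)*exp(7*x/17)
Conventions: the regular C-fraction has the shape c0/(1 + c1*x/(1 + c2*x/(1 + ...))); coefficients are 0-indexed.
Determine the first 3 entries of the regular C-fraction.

The regular C-fraction coefficients are [-11/40, 1873/2057, 55704839/69349698].

Taylor coefficients (expand at 0): a_0 = -11/40, a_1 = 1873/7480, a_2 = -982241/2288880.
c0 = a_0 = -11/40. Peel one level at a time: if S = 1 + c*x/S' with S'(0) = 1, then c is the x-coefficient of S and S' = c*x/(S - 1).
S_1 = c0/f = 1 + (1873/2057)*x + (-55704839/76162482)*x^2 + ...; c1 = 1873/2057.
S_2 = c1*x/(S_1 - 1) = 1 + (55704839/69349698)*x + ...; c2 = 55704839/69349698.


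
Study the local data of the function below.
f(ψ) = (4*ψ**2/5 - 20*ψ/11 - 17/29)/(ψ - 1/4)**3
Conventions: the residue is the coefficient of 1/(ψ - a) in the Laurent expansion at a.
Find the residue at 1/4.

The residue is 4/5.

At the order-3 pole 1/4 set g(ψ) = (ψ - (1/4))^3*f(ψ) = 4*ψ**2/5 - 20*ψ/11 - 17/29.
Order-3 pole: residue = g''(a)/2; g''(1/4) = 8/5, so the residue is 4/5.


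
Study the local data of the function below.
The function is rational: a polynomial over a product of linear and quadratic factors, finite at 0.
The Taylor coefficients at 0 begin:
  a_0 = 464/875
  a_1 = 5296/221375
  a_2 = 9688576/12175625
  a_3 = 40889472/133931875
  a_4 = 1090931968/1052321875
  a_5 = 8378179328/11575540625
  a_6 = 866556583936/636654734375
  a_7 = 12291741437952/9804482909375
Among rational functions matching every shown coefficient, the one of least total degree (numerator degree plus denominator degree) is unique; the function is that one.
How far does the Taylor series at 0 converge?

No rational of total degree below 5 reproduces all 8 coefficients; solving the [1/4] Pade equations on them gives f(ζ) = (29/35 - 13*ζ/23)/(ζ**2 + 5*ζ/11 - 5/4)**2, whose expansion matches every shown term.
Denominator factor (ζ**2 + 5*ζ/11 - 5/4)^2: discriminant 630/121, real irrational roots -5/22 + (3/22)*sqrt(70) and -5/22 - (3/22)*sqrt(70); poles of order 2, moduli -5/22 + (3/22)*sqrt(70) and 5/22 + (3/22)*sqrt(70).
The radius of convergence is the smallest modulus among the singular points: -5/22 + (3/22)*sqrt(70).

The radius of convergence is -5/22 + (3/22)*sqrt(70).


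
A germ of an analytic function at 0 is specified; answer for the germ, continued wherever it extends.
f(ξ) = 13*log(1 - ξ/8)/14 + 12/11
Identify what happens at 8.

The term (13/14)*log(1 - ξ/(8)) has argument 1 - 8/(8) = 0 at 8: a logarithmic (infinitely-sheeted) branch point; the remaining terms are analytic or single-valued there.

The point is a logarithmic branch point.


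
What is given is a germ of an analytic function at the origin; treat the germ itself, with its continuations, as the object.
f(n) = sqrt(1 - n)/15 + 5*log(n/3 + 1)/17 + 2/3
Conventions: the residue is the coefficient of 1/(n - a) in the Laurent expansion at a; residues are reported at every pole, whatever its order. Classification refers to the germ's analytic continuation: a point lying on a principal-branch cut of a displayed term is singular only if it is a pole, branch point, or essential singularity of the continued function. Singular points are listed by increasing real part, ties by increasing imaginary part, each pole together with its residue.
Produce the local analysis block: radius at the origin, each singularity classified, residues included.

Branch term (1/15)*sqrt(1 - n/(1)): its argument vanishes at n = 1, a square-root branch point, modulus 1.
Branch term (5/17)*log(1 - n/(-3)): its argument vanishes at n = -3, a logarithmic branch point, modulus 3.
The radius of convergence is the smallest modulus among the singular points: 1.
List the singular points by increasing real part (a conjugate pair: the negative imaginary part first).

Radius of convergence at 0: 1.
At -3: a logarithmic branch point.
At 1: an algebraic (square-root) branch point.


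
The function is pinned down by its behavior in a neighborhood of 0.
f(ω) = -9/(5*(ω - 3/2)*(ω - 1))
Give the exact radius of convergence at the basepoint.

Denominator factor (ω - 3/2): pole of order 1 at 3/2, modulus 3/2.
Denominator factor (ω - 1): pole of order 1 at 1, modulus 1.
The radius of convergence is the smallest modulus among the singular points: 1.

The radius of convergence is 1.


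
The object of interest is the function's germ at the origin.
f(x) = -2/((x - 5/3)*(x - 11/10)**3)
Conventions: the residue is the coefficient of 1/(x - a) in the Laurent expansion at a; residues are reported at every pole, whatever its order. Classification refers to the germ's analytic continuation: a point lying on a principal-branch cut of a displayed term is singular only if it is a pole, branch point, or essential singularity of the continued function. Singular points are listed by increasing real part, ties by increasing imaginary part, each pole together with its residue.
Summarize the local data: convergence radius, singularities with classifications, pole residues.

Denominator factor (x - 5/3): pole of order 1 at 5/3, modulus 5/3.
Denominator factor (x - 11/10)^3: pole of order 3 at 11/10, modulus 11/10.
The radius of convergence is the smallest modulus among the singular points: 11/10.
At the order-3 pole 11/10 set g(x) = (x - (11/10))^3*f(x) = -2/(x - 5/3).
Order-3 pole: residue = g''(a)/2; g''(11/10) = 108000/4913, so the residue is 54000/4913.
At the order-1 pole 5/3 set g(x) = (x - (5/3))*f(x) = -2/(x - 11/10)**3.
Simple pole: residue = g(a) at a = 5/3, which is -54000/4913.
List the singular points by increasing real part (a conjugate pair: the negative imaginary part first).

Radius of convergence at 0: 11/10.
At 11/10: a pole of order 3; residue 54000/4913.
At 5/3: a pole of order 1; residue -54000/4913.


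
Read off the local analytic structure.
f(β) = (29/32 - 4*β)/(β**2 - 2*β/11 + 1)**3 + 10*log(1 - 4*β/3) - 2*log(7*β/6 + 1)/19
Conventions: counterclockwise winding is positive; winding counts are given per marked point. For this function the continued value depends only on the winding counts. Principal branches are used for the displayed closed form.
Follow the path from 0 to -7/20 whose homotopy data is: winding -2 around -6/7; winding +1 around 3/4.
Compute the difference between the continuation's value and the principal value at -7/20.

The rational part is single-valued and drops out of the difference; each branch term changes only by its own monodromy.
(10)*log(1 - β/(3/4)): each positive loop around 3/4 adds 2*pi*i to the log, so winding +1 contributes (10)*(1)*2*pi*i = (20)*pi*i.
(-2/19)*log(1 - β/(-6/7)): each positive loop around -6/7 adds 2*pi*i to the log, so winding -2 contributes (-2/19)*(-2)*2*pi*i = (8/19)*pi*i.
Summing the contributions at β = -7/20 gives (388/19)*pi*i.

Continued minus principal equals (388/19)*pi*i.


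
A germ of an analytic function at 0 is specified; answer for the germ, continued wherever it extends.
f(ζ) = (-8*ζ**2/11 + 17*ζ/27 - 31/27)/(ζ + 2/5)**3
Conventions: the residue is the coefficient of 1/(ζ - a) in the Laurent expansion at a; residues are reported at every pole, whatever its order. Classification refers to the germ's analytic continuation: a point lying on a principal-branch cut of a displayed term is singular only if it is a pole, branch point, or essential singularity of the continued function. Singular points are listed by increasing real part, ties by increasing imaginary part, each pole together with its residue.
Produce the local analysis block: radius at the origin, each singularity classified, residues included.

Radius of convergence at 0: 2/5.
At -2/5: a pole of order 3; residue -8/11.

Denominator factor (ζ + 2/5)^3: pole of order 3 at -2/5, modulus 2/5.
The radius of convergence is the smallest modulus among the singular points: 2/5.
At the order-3 pole -2/5 set g(ζ) = (ζ - (-2/5))^3*f(ζ) = -8*ζ**2/11 + 17*ζ/27 - 31/27.
Order-3 pole: residue = g''(a)/2; g''(-2/5) = -16/11, so the residue is -8/11.


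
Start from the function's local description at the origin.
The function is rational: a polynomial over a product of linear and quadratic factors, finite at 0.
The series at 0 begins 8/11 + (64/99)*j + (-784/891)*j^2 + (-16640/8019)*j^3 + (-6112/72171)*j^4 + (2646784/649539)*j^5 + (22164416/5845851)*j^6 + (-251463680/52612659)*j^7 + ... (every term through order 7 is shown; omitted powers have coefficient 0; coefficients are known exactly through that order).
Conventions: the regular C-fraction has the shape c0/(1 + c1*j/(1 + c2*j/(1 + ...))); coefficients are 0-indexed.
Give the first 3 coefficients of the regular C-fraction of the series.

Taylor coefficients (read off): a_0 = 8/11, a_1 = 64/99, a_2 = -784/891.
c0 = a_0 = 8/11. Peel one level at a time: if S = 1 + c*j/S' with S'(0) = 1, then c is the j-coefficient of S and S' = c*j/(S - 1).
S_1 = c0/f = 1 + (-8/9)*j + (2)*j^2 + ...; c1 = -8/9.
S_2 = c1*j/(S_1 - 1) = 1 + (9/4)*j + ...; c2 = 9/4.

The regular C-fraction coefficients are [8/11, -8/9, 9/4].


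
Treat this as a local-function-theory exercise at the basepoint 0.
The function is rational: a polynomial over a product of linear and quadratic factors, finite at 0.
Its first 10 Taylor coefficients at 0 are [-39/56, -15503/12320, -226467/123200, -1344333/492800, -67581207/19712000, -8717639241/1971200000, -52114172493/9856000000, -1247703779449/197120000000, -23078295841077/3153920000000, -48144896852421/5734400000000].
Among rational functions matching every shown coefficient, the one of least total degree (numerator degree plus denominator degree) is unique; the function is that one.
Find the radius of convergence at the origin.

The radius of convergence is -9/20 + (1/20)*sqrt(881).

No rational of total degree below 8 reproduces all 10 coefficients; solving the [2/6] Pade equations on them gives f(ζ) = (-27*ζ**2/7 + 28*ζ/11 + 39/7)/(ζ**2 + 9*ζ/10 - 2)**3, whose expansion matches every shown term.
Denominator factor (ζ**2 + 9*ζ/10 - 2)^3: discriminant 881/100, real irrational roots -9/20 + (1/20)*sqrt(881) and -9/20 - (1/20)*sqrt(881); poles of order 3, moduli -9/20 + (1/20)*sqrt(881) and 9/20 + (1/20)*sqrt(881).
The radius of convergence is the smallest modulus among the singular points: -9/20 + (1/20)*sqrt(881).


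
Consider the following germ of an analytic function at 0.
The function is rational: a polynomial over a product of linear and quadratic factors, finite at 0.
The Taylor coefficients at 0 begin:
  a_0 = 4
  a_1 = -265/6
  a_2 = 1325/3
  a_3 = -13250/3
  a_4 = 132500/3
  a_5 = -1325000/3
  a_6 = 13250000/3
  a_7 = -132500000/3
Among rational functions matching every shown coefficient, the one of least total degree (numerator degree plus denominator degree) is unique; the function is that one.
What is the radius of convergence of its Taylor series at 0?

The radius of convergence is 1/10.

No rational of total degree below 2 reproduces all 8 coefficients; solving the [1/1] Pade equations on them gives f(y) = (2/5 - 5*y/12)/(y + 1/10), whose expansion matches every shown term.
Denominator factor (y + 1/10): pole of order 1 at -1/10, modulus 1/10.
The radius of convergence is the smallest modulus among the singular points: 1/10.


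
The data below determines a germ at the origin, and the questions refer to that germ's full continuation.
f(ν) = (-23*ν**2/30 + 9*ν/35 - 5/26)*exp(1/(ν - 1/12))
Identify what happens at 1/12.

The exponent 1/(ν - (1/12)) has a pole at 1/12, so exp(1/(ν - (1/12))) takes every nonzero value near it: an essential singularity (not a pole of any order).

The point is an essential singularity.


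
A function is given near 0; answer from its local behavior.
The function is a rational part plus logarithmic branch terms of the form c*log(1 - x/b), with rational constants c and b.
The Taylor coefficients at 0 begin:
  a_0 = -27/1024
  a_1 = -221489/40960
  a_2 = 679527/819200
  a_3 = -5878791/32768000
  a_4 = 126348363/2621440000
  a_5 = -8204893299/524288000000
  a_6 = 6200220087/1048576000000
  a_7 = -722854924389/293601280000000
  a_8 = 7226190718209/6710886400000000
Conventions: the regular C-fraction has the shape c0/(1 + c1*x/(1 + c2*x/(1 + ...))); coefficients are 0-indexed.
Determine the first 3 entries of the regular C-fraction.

Taylor coefficients (read off): a_0 = -27/1024, a_1 = -221489/40960, a_2 = 679527/819200.
c0 = a_0 = -27/1024. Peel one level at a time: if S = 1 + c*x/S' with S'(0) = 1, then c is the x-coefficient of S and S' = c*x/(S - 1).
S_1 = c0/f = 1 + (-221489/1080)*x + (49094071579/1166400)*x^2 + ...; c1 = -221489/1080.
S_2 = c1*x/(S_1 - 1) = 1 + (49094071579/239208120)*x + ...; c2 = 49094071579/239208120.

The regular C-fraction coefficients are [-27/1024, -221489/1080, 49094071579/239208120].


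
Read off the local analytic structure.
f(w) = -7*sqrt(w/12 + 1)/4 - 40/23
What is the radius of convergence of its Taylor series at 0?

The radius of convergence is 12.

Branch term (-7/4)*sqrt(1 - w/(-12)): its argument vanishes at w = -12, a square-root branch point, modulus 12.
The radius of convergence is the smallest modulus among the singular points: 12.


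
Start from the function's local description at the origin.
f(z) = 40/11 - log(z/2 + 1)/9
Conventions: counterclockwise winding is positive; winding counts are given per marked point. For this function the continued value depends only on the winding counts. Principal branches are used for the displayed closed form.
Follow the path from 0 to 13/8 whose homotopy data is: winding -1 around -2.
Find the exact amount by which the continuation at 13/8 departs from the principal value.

Continued minus principal equals (2/9)*pi*i.

The rational part is single-valued and drops out of the difference; each branch term changes only by its own monodromy.
(-1/9)*log(1 - z/(-2)): each positive loop around -2 adds 2*pi*i to the log, so winding -1 contributes (-1/9)*(-1)*2*pi*i = (2/9)*pi*i.
Summing the contributions at z = 13/8 gives (2/9)*pi*i.


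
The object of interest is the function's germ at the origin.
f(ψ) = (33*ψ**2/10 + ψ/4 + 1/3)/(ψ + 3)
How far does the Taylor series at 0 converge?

Denominator factor (ψ + 3): pole of order 1 at -3, modulus 3.
The radius of convergence is the smallest modulus among the singular points: 3.

The radius of convergence is 3.


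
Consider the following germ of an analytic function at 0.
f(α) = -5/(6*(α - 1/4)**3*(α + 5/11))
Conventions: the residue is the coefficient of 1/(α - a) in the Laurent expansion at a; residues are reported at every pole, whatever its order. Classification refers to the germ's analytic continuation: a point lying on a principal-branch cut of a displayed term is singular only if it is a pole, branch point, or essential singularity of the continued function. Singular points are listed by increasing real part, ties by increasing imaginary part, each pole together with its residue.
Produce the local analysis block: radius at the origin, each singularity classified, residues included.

Radius of convergence at 0: 1/4.
At -5/11: a pole of order 1; residue 212960/89373.
At 1/4: a pole of order 3; residue -212960/89373.

Denominator factor (α + 5/11): pole of order 1 at -5/11, modulus 5/11.
Denominator factor (α - 1/4)^3: pole of order 3 at 1/4, modulus 1/4.
The radius of convergence is the smallest modulus among the singular points: 1/4.
At the order-1 pole -5/11 set g(α) = (α - (-5/11))*f(α) = -5/(6*(α - 1/4)**3).
Simple pole: residue = g(a) at a = -5/11, which is 212960/89373.
At the order-3 pole 1/4 set g(α) = (α - (1/4))^3*f(α) = -5/(6*(α + 5/11)).
Order-3 pole: residue = g''(a)/2; g''(1/4) = -425920/89373, so the residue is -212960/89373.
List the singular points by increasing real part (a conjugate pair: the negative imaginary part first).


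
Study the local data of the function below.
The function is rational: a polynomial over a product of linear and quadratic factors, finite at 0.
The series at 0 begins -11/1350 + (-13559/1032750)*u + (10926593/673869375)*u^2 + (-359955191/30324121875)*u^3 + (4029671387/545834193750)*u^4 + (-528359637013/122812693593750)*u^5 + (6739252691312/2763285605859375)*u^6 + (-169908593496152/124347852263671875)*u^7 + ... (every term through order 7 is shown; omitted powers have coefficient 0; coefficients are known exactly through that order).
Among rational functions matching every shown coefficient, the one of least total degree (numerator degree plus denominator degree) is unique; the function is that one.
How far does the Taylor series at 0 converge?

The radius of convergence is 9/5.

No rational of total degree below 5 reproduces all 8 coefficients; solving the [2/3] Pade equations on them gives f(u) = (2*u**2/29 - 16*u/17 - 11/30)/((u + 9/5)*(u + 5)**2), whose expansion matches every shown term.
Denominator factor (u + 9/5): pole of order 1 at -9/5, modulus 9/5.
Denominator factor (u + 5)^2: pole of order 2 at -5, modulus 5.
The radius of convergence is the smallest modulus among the singular points: 9/5.


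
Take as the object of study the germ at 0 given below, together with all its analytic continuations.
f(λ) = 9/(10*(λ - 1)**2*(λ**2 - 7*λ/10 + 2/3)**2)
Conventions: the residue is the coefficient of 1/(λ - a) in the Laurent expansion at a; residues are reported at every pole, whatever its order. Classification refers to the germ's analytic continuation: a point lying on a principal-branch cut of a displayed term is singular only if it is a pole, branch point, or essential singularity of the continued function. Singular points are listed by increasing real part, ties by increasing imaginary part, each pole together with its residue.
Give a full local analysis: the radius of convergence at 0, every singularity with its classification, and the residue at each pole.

Denominator factor (λ - 1)^2: pole of order 2 at 1, modulus 1.
Denominator factor (λ**2 - 7*λ/10 + 2/3)^2: discriminant -653/300, complex-conjugate roots (7/20) + ((1/60)*sqrt(1959))*i and (7/20) - ((1/60)*sqrt(1959))*i; poles of order 2, moduli (1/3)*sqrt(6) and (1/3)*sqrt(6).
The radius of convergence is the smallest modulus among the singular points: (1/3)*sqrt(6).
The factor λ**2 - 7*λ/10 + 2/3 splits as (λ - a)(λ - a') with a = (7/20) - ((1/60)*sqrt(1959))*i, a' = (7/20) + ((1/60)*sqrt(1959))*i. At the order-2 pole a set g(λ) = (λ - a)^2*f(λ) = [9/(10*(λ - 1)**2)] / (λ - a')^2.
Order-2 pole: residue = g'(a); g'((7/20) - ((1/60)*sqrt(1959))*i) = (31590/24389) + ((97630110/10399689101)*sqrt(1959))*i, so the residue is (31590/24389) + ((97630110/10399689101)*sqrt(1959))*i.
The factor λ**2 - 7*λ/10 + 2/3 splits as (λ - a)(λ - a') with a = (7/20) + ((1/60)*sqrt(1959))*i, a' = (7/20) - ((1/60)*sqrt(1959))*i. At the order-2 pole a set g(λ) = (λ - a)^2*f(λ) = [9/(10*(λ - 1)**2)] / (λ - a')^2.
Order-2 pole: residue = g'(a); g'((7/20) + ((1/60)*sqrt(1959))*i) = (31590/24389) - ((97630110/10399689101)*sqrt(1959))*i, so the residue is (31590/24389) - ((97630110/10399689101)*sqrt(1959))*i.
At the order-2 pole 1 set g(λ) = (λ - (1))^2*f(λ) = 9/(10*(λ**2 - 7*λ/10 + 2/3)**2).
Order-2 pole: residue = g'(a); g'(1) = -63180/24389, so the residue is -63180/24389.
List the singular points by increasing real part (a conjugate pair: the negative imaginary part first).

Radius of convergence at 0: (1/3)*sqrt(6).
At (7/20) - ((1/60)*sqrt(1959))*i: a pole of order 2; residue (31590/24389) + ((97630110/10399689101)*sqrt(1959))*i.
At (7/20) + ((1/60)*sqrt(1959))*i: a pole of order 2; residue (31590/24389) - ((97630110/10399689101)*sqrt(1959))*i.
At 1: a pole of order 2; residue -63180/24389.


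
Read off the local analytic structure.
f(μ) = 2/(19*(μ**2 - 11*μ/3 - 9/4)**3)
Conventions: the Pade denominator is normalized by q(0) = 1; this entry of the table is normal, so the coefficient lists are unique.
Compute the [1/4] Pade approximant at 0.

The Pade approximant has numerator coefficients [-128/13851, -5632/1860651]; denominator coefficients [1, 18920/3627, 806452/97929, 42416/19683, -7811120/2644083].

Taylor coefficients needed (expand at 0): a_0 = -128/13851, a_1 = 5632/124659, a_2 = -537088/3365793, a_3 = 130932736/272629233, a_4 = -3228553216/2453663097, a_5 = 224332201984/66248903619.
Write the denominator as Q(μ) = 1 + q1*μ + q2*μ^2 + q3*μ^3 + q4*μ^4. Requiring Q*f - P = O(μ^6) with deg P <= 1 kills the coefficients of μ^2..μ^5 in Q*f:
  μ^2: a_2 + q1*a_1 + q2*a_0 = 0, i.e. -537088/3365793 + (5632/124659)*q1 + (-128/13851)*q2 = 0.
  μ^3: a_3 + q1*a_2 + q2*a_1 + q3*a_0 = 0, i.e. 130932736/272629233 + (-537088/3365793)*q1 + (5632/124659)*q2 + (-128/13851)*q3 = 0.
  μ^4: a_4 + q1*a_3 + q2*a_2 + q3*a_1 + q4*a_0 = 0, i.e. -3228553216/2453663097 + (130932736/272629233)*q1 + (-537088/3365793)*q2 + (5632/124659)*q3 + (-128/13851)*q4 = 0.
  μ^5: a_5 + q1*a_4 + q2*a_3 + q3*a_2 + q4*a_1 = 0, i.e. 224332201984/66248903619 + (-3228553216/2453663097)*q1 + (130932736/272629233)*q2 + (-537088/3365793)*q3 + (5632/124659)*q4 = 0.
Solving this linear system: q1 = 18920/3627, q2 = 806452/97929, q3 = 42416/19683, q4 = -7811120/2644083.
The numerator is Q*f truncated at degree 1: P0 = a_0 = -128/13851; P1 = a_1 + q1*a_0 = -5632/1860651.


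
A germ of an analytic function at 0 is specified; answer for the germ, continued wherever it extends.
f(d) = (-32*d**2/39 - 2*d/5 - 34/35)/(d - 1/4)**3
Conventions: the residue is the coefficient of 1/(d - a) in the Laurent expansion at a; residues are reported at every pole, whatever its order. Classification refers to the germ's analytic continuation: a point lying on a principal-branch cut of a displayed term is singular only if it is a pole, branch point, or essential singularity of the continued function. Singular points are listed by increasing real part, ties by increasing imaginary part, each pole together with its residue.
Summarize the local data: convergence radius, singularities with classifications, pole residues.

Radius of convergence at 0: 1/4.
At 1/4: a pole of order 3; residue -32/39.

Denominator factor (d - 1/4)^3: pole of order 3 at 1/4, modulus 1/4.
The radius of convergence is the smallest modulus among the singular points: 1/4.
At the order-3 pole 1/4 set g(d) = (d - (1/4))^3*f(d) = -32*d**2/39 - 2*d/5 - 34/35.
Order-3 pole: residue = g''(a)/2; g''(1/4) = -64/39, so the residue is -32/39.


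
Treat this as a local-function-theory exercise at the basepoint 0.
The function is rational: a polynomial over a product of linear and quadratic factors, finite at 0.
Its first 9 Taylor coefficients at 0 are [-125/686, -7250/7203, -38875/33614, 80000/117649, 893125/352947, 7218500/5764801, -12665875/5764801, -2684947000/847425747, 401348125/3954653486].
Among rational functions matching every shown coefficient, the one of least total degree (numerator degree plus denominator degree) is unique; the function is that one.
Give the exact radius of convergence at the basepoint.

The radius of convergence is (1/5)*sqrt(35).

No rational of total degree below 7 reproduces all 9 coefficients; solving the [1/6] Pade equations on them gives f(n) = (-40*n/21 - 1/2)/(n**2 - 4*n/5 + 7/5)**3, whose expansion matches every shown term.
Denominator factor (n**2 - 4*n/5 + 7/5)^3: discriminant -124/25, complex-conjugate roots (2/5) + ((1/5)*sqrt(31))*i and (2/5) - ((1/5)*sqrt(31))*i; poles of order 3, moduli (1/5)*sqrt(35) and (1/5)*sqrt(35).
The radius of convergence is the smallest modulus among the singular points: (1/5)*sqrt(35).


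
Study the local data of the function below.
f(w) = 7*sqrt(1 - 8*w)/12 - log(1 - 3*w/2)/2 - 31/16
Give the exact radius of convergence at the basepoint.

The radius of convergence is 1/8.

Branch term (7/12)*sqrt(1 - w/(1/8)): its argument vanishes at w = 1/8, a square-root branch point, modulus 1/8.
Branch term (-1/2)*log(1 - w/(2/3)): its argument vanishes at w = 2/3, a logarithmic branch point, modulus 2/3.
The radius of convergence is the smallest modulus among the singular points: 1/8.


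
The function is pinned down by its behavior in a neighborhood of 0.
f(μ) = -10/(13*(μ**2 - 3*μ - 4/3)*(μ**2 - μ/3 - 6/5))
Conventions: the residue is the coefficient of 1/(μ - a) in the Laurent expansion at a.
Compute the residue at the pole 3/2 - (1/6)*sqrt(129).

The factor μ**2 - 3*μ - 4/3 splits as (μ - a)(μ - a') with a = 3/2 - (1/6)*sqrt(129), a' = 3/2 + (1/6)*sqrt(129). At the order-1 pole a set g(μ) = (μ - a)*f(μ) = [-10/(13*(μ**2 - μ/3 - 6/5))] / (μ - a').
Simple pole: residue = g(a) at a = 3/2 - (1/6)*sqrt(129), which is -2250/18421 - (6975/792103)*sqrt(129).

The residue is -2250/18421 - (6975/792103)*sqrt(129).


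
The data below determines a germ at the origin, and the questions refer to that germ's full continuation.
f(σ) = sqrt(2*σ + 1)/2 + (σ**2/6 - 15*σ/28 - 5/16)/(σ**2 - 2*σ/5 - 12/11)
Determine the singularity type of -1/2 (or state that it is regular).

The point is an algebraic (square-root) branch point.

The term (1/2)*sqrt(1 - σ/(-1/2)) has argument 1 - -1/2/(-1/2) = 0 at -1/2: a square-root (algebraic, two-sheeted) branch point; the remaining terms are analytic or single-valued there.


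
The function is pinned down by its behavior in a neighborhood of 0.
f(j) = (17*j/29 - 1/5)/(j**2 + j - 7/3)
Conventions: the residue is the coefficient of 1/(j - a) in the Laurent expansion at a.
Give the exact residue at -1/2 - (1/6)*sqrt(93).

The residue is 17/58 + (143/8990)*sqrt(93).

The factor j**2 + j - 7/3 splits as (j - a)(j - a') with a = -1/2 - (1/6)*sqrt(93), a' = -1/2 + (1/6)*sqrt(93). At the order-1 pole a set g(j) = (j - a)*f(j) = [17*j/29 - 1/5] / (j - a').
Simple pole: residue = g(a) at a = -1/2 - (1/6)*sqrt(93), which is 17/58 + (143/8990)*sqrt(93).


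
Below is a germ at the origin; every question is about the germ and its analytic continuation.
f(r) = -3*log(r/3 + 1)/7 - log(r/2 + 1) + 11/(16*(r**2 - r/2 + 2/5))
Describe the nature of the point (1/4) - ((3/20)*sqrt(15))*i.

The denominator factor r**2 - r/2 + 2/5 vanishes at (1/4) - ((3/20)*sqrt(15))*i and appears to the power 1; the numerator there equals 11/16, nonzero, and no other factor vanishes.
The branch terms are analytic at this point.
Hence a pole whose order is the multiplicity, 1.

The point is a pole of order 1.


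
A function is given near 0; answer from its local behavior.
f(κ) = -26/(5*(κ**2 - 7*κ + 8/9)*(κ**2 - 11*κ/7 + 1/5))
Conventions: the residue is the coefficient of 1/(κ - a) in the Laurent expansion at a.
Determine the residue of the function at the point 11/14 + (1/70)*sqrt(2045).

The residue is -1400490/48799 + (12917268/19958791)*sqrt(2045).

The factor κ**2 - 11*κ/7 + 1/5 splits as (κ - a)(κ - a') with a = 11/14 + (1/70)*sqrt(2045), a' = 11/14 - (1/70)*sqrt(2045). At the order-1 pole a set g(κ) = (κ - a)*f(κ) = [-26/(5*(κ**2 - 7*κ + 8/9))] / (κ - a').
Simple pole: residue = g(a) at a = 11/14 + (1/70)*sqrt(2045), which is -1400490/48799 + (12917268/19958791)*sqrt(2045).


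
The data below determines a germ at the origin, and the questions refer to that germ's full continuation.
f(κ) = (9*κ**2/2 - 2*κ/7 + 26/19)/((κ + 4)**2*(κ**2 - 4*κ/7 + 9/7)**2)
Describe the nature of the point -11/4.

Denominator factors: κ + 4 = 5/4 at κ = -11/4; κ**2 - 4*κ/7 + 9/7 = 1167/112 at κ = -11/4 — none vanishes.
So the germ continues analytically to -11/4.

The point is a regular point.


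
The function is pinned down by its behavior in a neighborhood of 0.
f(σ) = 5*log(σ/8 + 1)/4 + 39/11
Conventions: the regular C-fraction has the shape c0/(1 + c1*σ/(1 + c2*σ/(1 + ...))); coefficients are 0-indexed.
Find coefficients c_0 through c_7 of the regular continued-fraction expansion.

The regular C-fraction coefficients are [39/11, -55/1248, 133/1248, 13/1064, 107/2128, 133/6420, 1073/25680, 2889/120176].

Taylor coefficients (expand at 0): a_0 = 39/11, a_1 = 5/32, a_2 = -5/512, a_3 = 5/6144, a_4 = -5/65536, a_5 = 1/131072, a_6 = -5/6291456, a_7 = 5/58720256.
c0 = a_0 = 39/11. Peel one level at a time: if S = 1 + c*σ/S' with S'(0) = 1, then c is the σ-coefficient of S and S' = c*σ/(S - 1).
S_1 = c0/f = 1 + (-55/1248)*σ + (7315/1557504)*σ^2 + ...; c1 = -55/1248.
S_2 = c1*σ/(S_1 - 1) = 1 + (133/1248)*σ + (-1/768)*σ^2 + ...; c2 = 133/1248.
S_3 = c2*σ/(S_2 - 1) = 1 + (13/1064)*σ + (-1391/2264192)*σ^2 + ...; c3 = 13/1064.
S_4 = c3*σ/(S_3 - 1) = 1 + (107/2128)*σ + (-1/960)*σ^2 + ...; c4 = 107/2128.
S_5 = c4*σ/(S_4 - 1) = 1 + (133/6420)*σ + (-142709/164865600)*σ^2 + ...; c5 = 133/6420.
S_6 = c5*σ/(S_5 - 1) = 1 + (1073/25680)*σ + (-9/8960)*σ^2 + ...; c6 = 1073/25680.
S_7 = c6*σ/(S_6 - 1) = 1 + (2889/120176)*σ + ...; c7 = 2889/120176.


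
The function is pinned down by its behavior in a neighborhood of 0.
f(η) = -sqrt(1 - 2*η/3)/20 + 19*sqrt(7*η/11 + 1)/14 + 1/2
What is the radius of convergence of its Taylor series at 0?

The radius of convergence is 3/2.

Branch term (-1/20)*sqrt(1 - η/(3/2)): its argument vanishes at η = 3/2, a square-root branch point, modulus 3/2.
Branch term (19/14)*sqrt(1 - η/(-11/7)): its argument vanishes at η = -11/7, a square-root branch point, modulus 11/7.
The radius of convergence is the smallest modulus among the singular points: 3/2.


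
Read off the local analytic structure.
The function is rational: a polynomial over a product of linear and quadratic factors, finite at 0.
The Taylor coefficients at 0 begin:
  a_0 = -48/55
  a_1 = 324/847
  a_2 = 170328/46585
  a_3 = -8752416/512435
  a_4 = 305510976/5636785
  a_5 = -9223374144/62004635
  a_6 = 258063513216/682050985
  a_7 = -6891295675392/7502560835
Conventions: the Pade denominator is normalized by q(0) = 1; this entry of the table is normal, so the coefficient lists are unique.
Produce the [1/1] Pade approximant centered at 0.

The Pade approximant has numerator coefficients [-48/55, 151148/17325]; denominator coefficients [1, -14194/1485].

Taylor coefficients needed (read off): a_0 = -48/55, a_1 = 324/847, a_2 = 170328/46585.
Write the denominator as Q(h) = 1 + q1*h. Requiring Q*f - P = O(h^3) with deg P <= 1 kills the coefficients of h^2..h^2 in Q*f:
  h^2: a_2 + q1*a_1 = 0, i.e. 170328/46585 + (324/847)*q1 = 0.
Solving this linear system: q1 = -14194/1485.
The numerator is Q*f truncated at degree 1: P0 = a_0 = -48/55; P1 = a_1 + q1*a_0 = 151148/17325.


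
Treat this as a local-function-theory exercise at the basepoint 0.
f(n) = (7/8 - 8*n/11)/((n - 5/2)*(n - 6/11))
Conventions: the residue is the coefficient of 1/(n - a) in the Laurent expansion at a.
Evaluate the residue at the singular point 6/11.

The residue is -463/1892.

At the order-1 pole 6/11 set g(n) = (n - (6/11))*f(n) = (7/8 - 8*n/11)/(n - 5/2).
Simple pole: residue = g(a) at a = 6/11, which is -463/1892.


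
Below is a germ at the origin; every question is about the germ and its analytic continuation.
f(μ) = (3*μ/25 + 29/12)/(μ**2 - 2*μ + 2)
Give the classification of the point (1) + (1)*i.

The denominator factor μ**2 - 2*μ + 2 vanishes at (1) + (1)*i and appears to the power 1; the numerator there equals (761/300) + (3/25)*i, nonzero, and no other factor vanishes.
Hence a pole whose order is the multiplicity, 1.

The point is a pole of order 1.


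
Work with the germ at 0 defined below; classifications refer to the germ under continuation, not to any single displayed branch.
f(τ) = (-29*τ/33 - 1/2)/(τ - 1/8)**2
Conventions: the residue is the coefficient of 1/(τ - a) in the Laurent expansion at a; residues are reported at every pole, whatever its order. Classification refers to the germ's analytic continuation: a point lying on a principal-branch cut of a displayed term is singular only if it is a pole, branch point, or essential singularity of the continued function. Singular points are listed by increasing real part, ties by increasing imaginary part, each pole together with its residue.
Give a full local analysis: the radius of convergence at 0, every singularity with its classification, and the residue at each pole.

Denominator factor (τ - 1/8)^2: pole of order 2 at 1/8, modulus 1/8.
The radius of convergence is the smallest modulus among the singular points: 1/8.
At the order-2 pole 1/8 set g(τ) = (τ - (1/8))^2*f(τ) = -29*τ/33 - 1/2.
Order-2 pole: residue = g'(a); g'(1/8) = -29/33, so the residue is -29/33.

Radius of convergence at 0: 1/8.
At 1/8: a pole of order 2; residue -29/33.


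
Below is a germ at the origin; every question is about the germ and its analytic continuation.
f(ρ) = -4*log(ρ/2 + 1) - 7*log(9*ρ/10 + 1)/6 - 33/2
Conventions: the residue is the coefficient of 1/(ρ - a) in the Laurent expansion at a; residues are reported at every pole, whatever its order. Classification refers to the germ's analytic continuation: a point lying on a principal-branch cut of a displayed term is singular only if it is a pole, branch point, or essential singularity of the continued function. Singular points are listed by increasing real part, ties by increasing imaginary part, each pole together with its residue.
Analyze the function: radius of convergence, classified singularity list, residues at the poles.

Radius of convergence at 0: 10/9.
At -2: a logarithmic branch point.
At -10/9: a logarithmic branch point.

Branch term (-7/6)*log(1 - ρ/(-10/9)): its argument vanishes at ρ = -10/9, a logarithmic branch point, modulus 10/9.
Branch term (-4)*log(1 - ρ/(-2)): its argument vanishes at ρ = -2, a logarithmic branch point, modulus 2.
The radius of convergence is the smallest modulus among the singular points: 10/9.
List the singular points by increasing real part (a conjugate pair: the negative imaginary part first).


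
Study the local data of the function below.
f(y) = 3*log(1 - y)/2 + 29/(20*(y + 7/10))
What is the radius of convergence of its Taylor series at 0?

The radius of convergence is 7/10.

Denominator factor (y + 7/10): pole of order 1 at -7/10, modulus 7/10.
Branch term (3/2)*log(1 - y/(1)): its argument vanishes at y = 1, a logarithmic branch point, modulus 1.
The radius of convergence is the smallest modulus among the singular points: 7/10.


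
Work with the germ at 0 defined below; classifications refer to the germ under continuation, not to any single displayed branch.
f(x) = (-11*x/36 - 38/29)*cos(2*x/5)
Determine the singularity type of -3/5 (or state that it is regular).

The point is a regular point.

There is no denominator, hence no pole anywhere.
The factor cos(2*x/5) is entire.
So the germ continues analytically to -3/5.


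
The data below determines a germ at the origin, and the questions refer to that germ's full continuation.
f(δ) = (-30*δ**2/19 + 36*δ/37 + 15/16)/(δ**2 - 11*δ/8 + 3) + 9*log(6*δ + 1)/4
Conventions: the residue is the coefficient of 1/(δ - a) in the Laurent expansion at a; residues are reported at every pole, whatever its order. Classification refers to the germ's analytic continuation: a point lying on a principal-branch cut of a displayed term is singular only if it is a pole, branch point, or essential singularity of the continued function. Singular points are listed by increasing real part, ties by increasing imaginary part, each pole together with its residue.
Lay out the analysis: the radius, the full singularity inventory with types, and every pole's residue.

Radius of convergence at 0: 1/6.
At -1/6: a logarithmic branch point.
At (11/16) - ((1/16)*sqrt(647))*i: a pole of order 1; residue (-3369/5624) + ((218241/3638728)*sqrt(647))*i.
At (11/16) + ((1/16)*sqrt(647))*i: a pole of order 1; residue (-3369/5624) - ((218241/3638728)*sqrt(647))*i.

Denominator factor (δ**2 - 11*δ/8 + 3): discriminant -647/64, complex-conjugate roots (11/16) + ((1/16)*sqrt(647))*i and (11/16) - ((1/16)*sqrt(647))*i; poles of order 1, moduli sqrt(3) and sqrt(3).
Branch term (9/4)*log(1 - δ/(-1/6)): its argument vanishes at δ = -1/6, a logarithmic branch point, modulus 1/6.
The radius of convergence is the smallest modulus among the singular points: 1/6.
The branch term is analytic at (11/16) - ((1/16)*sqrt(647))*i and contributes nothing to the residue; only the rational part matters.
The factor δ**2 - 11*δ/8 + 3 splits as (δ - a)(δ - a') with a = (11/16) - ((1/16)*sqrt(647))*i, a' = (11/16) + ((1/16)*sqrt(647))*i. At the order-1 pole a set g(δ) = (δ - a)*(rational part) = [-30*δ**2/19 + 36*δ/37 + 15/16] / (δ - a').
Simple pole: residue = g(a) at a = (11/16) - ((1/16)*sqrt(647))*i, which is (-3369/5624) + ((218241/3638728)*sqrt(647))*i.
The branch term is analytic at (11/16) + ((1/16)*sqrt(647))*i and contributes nothing to the residue; only the rational part matters.
The factor δ**2 - 11*δ/8 + 3 splits as (δ - a)(δ - a') with a = (11/16) + ((1/16)*sqrt(647))*i, a' = (11/16) - ((1/16)*sqrt(647))*i. At the order-1 pole a set g(δ) = (δ - a)*(rational part) = [-30*δ**2/19 + 36*δ/37 + 15/16] / (δ - a').
Simple pole: residue = g(a) at a = (11/16) + ((1/16)*sqrt(647))*i, which is (-3369/5624) - ((218241/3638728)*sqrt(647))*i.
List the singular points by increasing real part (a conjugate pair: the negative imaginary part first).


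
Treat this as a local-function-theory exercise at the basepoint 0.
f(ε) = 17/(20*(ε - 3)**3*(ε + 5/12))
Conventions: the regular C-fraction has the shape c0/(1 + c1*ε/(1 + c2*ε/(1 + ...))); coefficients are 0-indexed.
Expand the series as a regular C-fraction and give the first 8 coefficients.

The regular C-fraction coefficients are [-17/225, 7/5, 31/21, -2162/1953, 50827/603198, -13337905/47094846, 100870272/3124081555, -87132/430255].

Taylor coefficients (expand at 0): a_0 = -17/225, a_1 = 119/1125, a_2 = -5134/16875, a_3 = 533222/759375, a_4 = -6451789/3796875, a_5 = 231892529/56953125, a_6 = -25051830632/2562890625, a_7 = 100202010028/4271484375.
c0 = a_0 = -17/225. Peel one level at a time: if S = 1 + c*ε/S' with S'(0) = 1, then c is the ε-coefficient of S and S' = c*ε/(S - 1).
S_1 = c0/f = 1 + (7/5)*ε + (-31/15)*ε^2 + ...; c1 = 7/5.
S_2 = c1*ε/(S_1 - 1) = 1 + (31/21)*ε + (2162/1323)*ε^2 + ...; c2 = 31/21.
S_3 = c2*ε/(S_2 - 1) = 1 + (-2162/1953)*ε + (7261/77841)*ε^2 + ...; c3 = -2162/1953.
S_4 = c3*ε/(S_3 - 1) = 1 + (50827/603198)*ε + (3011785/126204588)*ε^2 + ...; c4 = 50827/603198.
S_5 = c4*ε/(S_4 - 1) = 1 + (-13337905/47094846)*ε + (482112/52722121)*ε^2 + ...; c5 = -13337905/47094846.
S_6 = c5*ε/(S_5 - 1) = 1 + (100870272/3124081555)*ε + (1210443264/185119365025)*ε^2 + ...; c6 = 100870272/3124081555.
S_7 = c6*ε/(S_6 - 1) = 1 + (-87132/430255)*ε + ...; c7 = -87132/430255.
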